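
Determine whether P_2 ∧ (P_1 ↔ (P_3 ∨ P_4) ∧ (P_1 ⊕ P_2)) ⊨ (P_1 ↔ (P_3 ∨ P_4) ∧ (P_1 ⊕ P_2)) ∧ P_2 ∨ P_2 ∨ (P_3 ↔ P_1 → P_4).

P_1 | P_2 | P_3 | P_4 | φ | ψ
--- | --- | --- | --- | - | -
 T  |  T  |  T  |  T  | F | T
 T  |  T  |  T  |  F  | F | T
 T  |  T  |  F  |  T  | F | T
 T  |  T  |  F  |  F  | F | T
 T  |  F  |  T  |  T  | F | T
 T  |  F  |  T  |  F  | F | F
 T  |  F  |  F  |  T  | F | F
 T  |  F  |  F  |  F  | F | T
 F  |  T  |  T  |  T  | F | T
 F  |  T  |  T  |  F  | F | T
 F  |  T  |  F  |  T  | F | T
 F  |  T  |  F  |  F  | T | T
 F  |  F  |  T  |  T  | F | T
 F  |  F  |  T  |  F  | F | T
 F  |  F  |  F  |  T  | F | F
 F  |  F  |  F  |  F  | F | F
In every row where φ is true, ψ is also true, so φ ⊨ ψ.

yes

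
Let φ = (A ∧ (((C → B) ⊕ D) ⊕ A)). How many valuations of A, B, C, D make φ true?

A | B | C | D | (A ∧ (((C → B) ⊕ D) ⊕ A))
- | - | - | - | -------------------------
F | F | F | F |             F            
F | F | F | T |             F            
F | F | T | F |             F            
F | F | T | T |             F            
F | T | F | F |             F            
F | T | F | T |             F            
F | T | T | F |             F            
F | T | T | T |             F            
T | F | F | F |             F            
T | F | F | T |             T            
T | F | T | F |             T            
T | F | T | T |             F            
T | T | F | F |             F            
T | T | F | T |             T            
T | T | T | F |             F            
T | T | T | T |             T            
The formula is true on 4 of the 16 rows.

4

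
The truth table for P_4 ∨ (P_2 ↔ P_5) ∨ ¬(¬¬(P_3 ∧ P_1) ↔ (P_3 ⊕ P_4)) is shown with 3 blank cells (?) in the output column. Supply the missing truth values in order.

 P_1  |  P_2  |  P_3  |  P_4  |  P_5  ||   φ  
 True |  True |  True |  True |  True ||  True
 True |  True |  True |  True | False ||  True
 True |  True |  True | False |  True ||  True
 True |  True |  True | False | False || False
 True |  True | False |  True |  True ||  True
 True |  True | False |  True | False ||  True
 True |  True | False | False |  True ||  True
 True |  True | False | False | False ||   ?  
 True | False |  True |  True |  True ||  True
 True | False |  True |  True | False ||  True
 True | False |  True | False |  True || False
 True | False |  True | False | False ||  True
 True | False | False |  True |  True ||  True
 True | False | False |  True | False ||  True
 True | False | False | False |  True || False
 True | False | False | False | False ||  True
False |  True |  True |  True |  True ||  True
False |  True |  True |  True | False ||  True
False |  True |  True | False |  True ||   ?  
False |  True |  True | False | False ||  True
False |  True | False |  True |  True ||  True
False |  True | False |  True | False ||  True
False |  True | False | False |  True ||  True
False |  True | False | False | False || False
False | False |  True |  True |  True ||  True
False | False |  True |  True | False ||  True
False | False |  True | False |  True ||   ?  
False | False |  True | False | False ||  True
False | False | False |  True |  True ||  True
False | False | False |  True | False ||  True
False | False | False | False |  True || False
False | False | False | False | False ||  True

False, True, True

Row P_1=True, P_2=True, P_3=False, P_4=False, P_5=False: (P_2 ↔ P_5) = False, ¬(¬¬(P_3 ∧ P_1) ↔ (P_3 ⊕ P_4)) = False, so the formula = False.
Row P_1=False, P_2=True, P_3=True, P_4=False, P_5=True: (P_2 ↔ P_5) = True, ¬(¬¬(P_3 ∧ P_1) ↔ (P_3 ⊕ P_4)) = True, so the formula = True.
Row P_1=False, P_2=False, P_3=True, P_4=False, P_5=True: (P_2 ↔ P_5) = False, ¬(¬¬(P_3 ∧ P_1) ↔ (P_3 ⊕ P_4)) = True, so the formula = True.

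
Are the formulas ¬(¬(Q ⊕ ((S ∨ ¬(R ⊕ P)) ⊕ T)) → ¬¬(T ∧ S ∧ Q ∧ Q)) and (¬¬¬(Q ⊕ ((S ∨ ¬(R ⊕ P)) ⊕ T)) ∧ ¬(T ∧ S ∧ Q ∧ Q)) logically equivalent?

equivalent

P | Q | R | S | T | φ | ψ
- | - | - | - | - | - | -
0 | 0 | 0 | 0 | 0 | 0 | 0
0 | 0 | 0 | 0 | 1 | 1 | 1
0 | 0 | 0 | 1 | 0 | 0 | 0
0 | 0 | 0 | 1 | 1 | 1 | 1
0 | 0 | 1 | 0 | 0 | 1 | 1
0 | 0 | 1 | 0 | 1 | 0 | 0
0 | 0 | 1 | 1 | 0 | 0 | 0
0 | 0 | 1 | 1 | 1 | 1 | 1
0 | 1 | 0 | 0 | 0 | 1 | 1
0 | 1 | 0 | 0 | 1 | 0 | 0
0 | 1 | 0 | 1 | 0 | 1 | 1
0 | 1 | 0 | 1 | 1 | 0 | 0
0 | 1 | 1 | 0 | 0 | 0 | 0
0 | 1 | 1 | 0 | 1 | 1 | 1
0 | 1 | 1 | 1 | 0 | 1 | 1
0 | 1 | 1 | 1 | 1 | 0 | 0
1 | 0 | 0 | 0 | 0 | 1 | 1
1 | 0 | 0 | 0 | 1 | 0 | 0
1 | 0 | 0 | 1 | 0 | 0 | 0
1 | 0 | 0 | 1 | 1 | 1 | 1
1 | 0 | 1 | 0 | 0 | 0 | 0
1 | 0 | 1 | 0 | 1 | 1 | 1
1 | 0 | 1 | 1 | 0 | 0 | 0
1 | 0 | 1 | 1 | 1 | 1 | 1
1 | 1 | 0 | 0 | 0 | 0 | 0
1 | 1 | 0 | 0 | 1 | 1 | 1
1 | 1 | 0 | 1 | 0 | 1 | 1
1 | 1 | 0 | 1 | 1 | 0 | 0
1 | 1 | 1 | 0 | 0 | 1 | 1
1 | 1 | 1 | 0 | 1 | 0 | 0
1 | 1 | 1 | 1 | 0 | 1 | 1
1 | 1 | 1 | 1 | 1 | 0 | 0
The columns for φ and ψ agree on every row, so they are logically equivalent.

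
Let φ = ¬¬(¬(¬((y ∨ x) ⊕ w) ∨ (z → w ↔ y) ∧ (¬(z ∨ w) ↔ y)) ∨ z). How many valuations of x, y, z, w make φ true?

x  y  z  w  |  φ
T  T  T  T  |  T
T  T  T  F  |  T
T  T  F  T  |  F
T  T  F  F  |  F
T  F  T  T  |  T
T  F  T  F  |  T
T  F  F  T  |  F
T  F  F  F  |  T
F  T  T  T  |  T
F  T  T  F  |  T
F  T  F  T  |  F
F  T  F  F  |  F
F  F  T  T  |  T
F  F  T  F  |  T
F  F  F  T  |  T
F  F  F  F  |  F
The formula is true on 10 of the 16 rows.

10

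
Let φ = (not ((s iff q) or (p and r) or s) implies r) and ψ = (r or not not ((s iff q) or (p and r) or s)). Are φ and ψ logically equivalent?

p  q  r  s  |  φ  ψ
F  F  F  F  |  T  T
F  F  F  T  |  T  T
F  F  T  F  |  T  T
F  F  T  T  |  T  T
F  T  F  F  |  F  F
F  T  F  T  |  T  T
F  T  T  F  |  T  T
F  T  T  T  |  T  T
T  F  F  F  |  T  T
T  F  F  T  |  T  T
T  F  T  F  |  T  T
T  F  T  T  |  T  T
T  T  F  F  |  F  F
T  T  F  T  |  T  T
T  T  T  F  |  T  T
T  T  T  T  |  T  T
The columns for φ and ψ agree on every row, so they are logically equivalent.

equivalent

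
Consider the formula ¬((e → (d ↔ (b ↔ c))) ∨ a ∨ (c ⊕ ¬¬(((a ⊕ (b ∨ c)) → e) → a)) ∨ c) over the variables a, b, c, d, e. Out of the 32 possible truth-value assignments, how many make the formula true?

a | b | c | d | e || φ
F | F | F | F | F || F
F | F | F | F | T || T
F | F | F | T | F || F
F | F | F | T | T || F
F | F | T | F | F || F
F | F | T | F | T || F
F | F | T | T | F || F
F | F | T | T | T || F
F | T | F | F | F || F
F | T | F | F | T || F
F | T | F | T | F || F
F | T | F | T | T || T
F | T | T | F | F || F
F | T | T | F | T || F
F | T | T | T | F || F
F | T | T | T | T || F
T | F | F | F | F || F
T | F | F | F | T || F
T | F | F | T | F || F
T | F | F | T | T || F
T | F | T | F | F || F
T | F | T | F | T || F
T | F | T | T | F || F
T | F | T | T | T || F
T | T | F | F | F || F
T | T | F | F | T || F
T | T | F | T | F || F
T | T | F | T | T || F
T | T | T | F | F || F
T | T | T | F | T || F
T | T | T | T | F || F
T | T | T | T | T || F
The formula is true on 2 of the 32 rows.

2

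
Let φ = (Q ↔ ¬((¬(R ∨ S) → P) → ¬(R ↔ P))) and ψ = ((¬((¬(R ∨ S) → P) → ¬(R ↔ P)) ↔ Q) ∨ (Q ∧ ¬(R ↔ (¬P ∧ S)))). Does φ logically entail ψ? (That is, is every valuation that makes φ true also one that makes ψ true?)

P | Q | R | S | φ | ψ
- | - | - | - | - | -
1 | 1 | 1 | 1 | 1 | 1
1 | 1 | 1 | 0 | 1 | 1
1 | 1 | 0 | 1 | 0 | 0
1 | 1 | 0 | 0 | 0 | 0
1 | 0 | 1 | 1 | 0 | 0
1 | 0 | 1 | 0 | 0 | 0
1 | 0 | 0 | 1 | 1 | 1
1 | 0 | 0 | 0 | 1 | 1
0 | 1 | 1 | 1 | 0 | 0
0 | 1 | 1 | 0 | 0 | 1
0 | 1 | 0 | 1 | 1 | 1
0 | 1 | 0 | 0 | 0 | 0
0 | 0 | 1 | 1 | 1 | 1
0 | 0 | 1 | 0 | 1 | 1
0 | 0 | 0 | 1 | 0 | 0
0 | 0 | 0 | 0 | 1 | 1
In every row where φ is true, ψ is also true, so φ ⊨ ψ.

yes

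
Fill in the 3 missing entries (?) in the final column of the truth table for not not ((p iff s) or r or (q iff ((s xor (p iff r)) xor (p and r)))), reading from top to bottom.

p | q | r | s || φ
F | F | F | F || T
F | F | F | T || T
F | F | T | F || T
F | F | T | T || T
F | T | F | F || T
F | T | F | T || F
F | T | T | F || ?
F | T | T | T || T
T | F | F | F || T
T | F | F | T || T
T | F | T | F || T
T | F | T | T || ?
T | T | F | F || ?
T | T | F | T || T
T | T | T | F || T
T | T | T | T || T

T, T, F

Row p=F, q=T, r=T, s=F: ((p iff s) or r or (q iff ((s xor (p iff r)) xor (p and r)))) = T, not ((p iff s) or r or (q iff ((s xor (p iff r)) xor (p and r)))) = F, so the formula = T.
Row p=T, q=F, r=T, s=T: ((p iff s) or r or (q iff ((s xor (p iff r)) xor (p and r)))) = T, not ((p iff s) or r or (q iff ((s xor (p iff r)) xor (p and r)))) = F, so the formula = T.
Row p=T, q=T, r=F, s=F: ((p iff s) or r or (q iff ((s xor (p iff r)) xor (p and r)))) = F, not ((p iff s) or r or (q iff ((s xor (p iff r)) xor (p and r)))) = T, so the formula = F.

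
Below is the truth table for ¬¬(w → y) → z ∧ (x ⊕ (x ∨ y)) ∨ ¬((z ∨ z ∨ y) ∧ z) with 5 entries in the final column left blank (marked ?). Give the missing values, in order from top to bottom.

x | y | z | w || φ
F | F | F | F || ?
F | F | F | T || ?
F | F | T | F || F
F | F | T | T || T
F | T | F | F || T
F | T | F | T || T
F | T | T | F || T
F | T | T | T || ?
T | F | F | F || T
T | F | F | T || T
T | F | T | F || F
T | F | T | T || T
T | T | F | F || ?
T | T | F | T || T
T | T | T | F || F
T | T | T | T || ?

T, T, T, T, F

Row x=F, y=F, z=F, w=F: ¬¬(w → y) = T, (z ∧ (x ⊕ (x ∨ y)) ∨ ¬((z ∨ z ∨ y) ∧ z)) = T, so the formula = T.
Row x=F, y=F, z=F, w=T: ¬¬(w → y) = F, (z ∧ (x ⊕ (x ∨ y)) ∨ ¬((z ∨ z ∨ y) ∧ z)) = T, so the formula = T.
Row x=F, y=T, z=T, w=T: ¬¬(w → y) = T, (z ∧ (x ⊕ (x ∨ y)) ∨ ¬((z ∨ z ∨ y) ∧ z)) = T, so the formula = T.
Row x=T, y=T, z=F, w=F: ¬¬(w → y) = T, (z ∧ (x ⊕ (x ∨ y)) ∨ ¬((z ∨ z ∨ y) ∧ z)) = T, so the formula = T.
Row x=T, y=T, z=T, w=T: ¬¬(w → y) = T, (z ∧ (x ⊕ (x ∨ y)) ∨ ¬((z ∨ z ∨ y) ∧ z)) = F, so the formula = F.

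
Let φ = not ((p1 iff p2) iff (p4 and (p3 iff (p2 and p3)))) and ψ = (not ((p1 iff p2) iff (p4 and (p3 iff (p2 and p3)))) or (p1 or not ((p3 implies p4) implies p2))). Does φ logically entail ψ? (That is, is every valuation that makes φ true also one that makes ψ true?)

p1  p2  p3  p4  |  φ  ψ
0   0   0   0   |  1  1
0   0   0   1   |  0  1
0   0   1   0   |  1  1
0   0   1   1   |  1  1
0   1   0   0   |  0  0
0   1   0   1   |  1  1
0   1   1   0   |  0  0
0   1   1   1   |  1  1
1   0   0   0   |  0  1
1   0   0   1   |  1  1
1   0   1   0   |  0  1
1   0   1   1   |  0  1
1   1   0   0   |  1  1
1   1   0   1   |  0  1
1   1   1   0   |  1  1
1   1   1   1   |  0  1
In every row where φ is true, ψ is also true, so φ ⊨ ψ.

yes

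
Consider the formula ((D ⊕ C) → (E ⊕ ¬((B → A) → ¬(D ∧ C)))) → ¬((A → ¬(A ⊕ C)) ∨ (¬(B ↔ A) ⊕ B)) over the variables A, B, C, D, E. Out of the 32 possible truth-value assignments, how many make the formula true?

8

A  B  C  D  E  |  φ
T  T  T  T  T  |  F
T  T  T  T  F  |  F
T  T  T  F  T  |  F
T  T  T  F  F  |  T
T  T  F  T  T  |  F
T  T  F  T  F  |  T
T  T  F  F  T  |  F
T  T  F  F  F  |  F
T  F  T  T  T  |  F
T  F  T  T  F  |  F
T  F  T  F  T  |  F
T  F  T  F  F  |  T
T  F  F  T  T  |  F
T  F  F  T  F  |  T
T  F  F  F  T  |  F
T  F  F  F  F  |  F
F  T  T  T  T  |  F
F  T  T  T  F  |  F
F  T  T  F  T  |  F
F  T  T  F  F  |  T
F  T  F  T  T  |  F
F  T  F  T  F  |  T
F  T  F  F  T  |  F
F  T  F  F  F  |  F
F  F  T  T  T  |  F
F  F  T  T  F  |  F
F  F  T  F  T  |  F
F  F  T  F  F  |  T
F  F  F  T  T  |  F
F  F  F  T  F  |  T
F  F  F  F  T  |  F
F  F  F  F  F  |  F
The formula is true on 8 of the 32 rows.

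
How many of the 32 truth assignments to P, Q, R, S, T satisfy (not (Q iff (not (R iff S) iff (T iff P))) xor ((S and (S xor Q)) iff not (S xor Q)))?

P  Q  R  S  T  |  φ
F  F  F  F  F  |  F
F  F  F  F  T  |  T
F  F  F  T  F  |  T
F  F  F  T  T  |  F
F  F  T  F  F  |  T
F  F  T  F  T  |  F
F  F  T  T  F  |  F
F  F  T  T  T  |  T
F  T  F  F  F  |  F
F  T  F  F  T  |  T
F  T  F  T  F  |  F
F  T  F  T  T  |  T
F  T  T  F  F  |  T
F  T  T  F  T  |  F
F  T  T  T  F  |  T
F  T  T  T  T  |  F
T  F  F  F  F  |  T
T  F  F  F  T  |  F
T  F  F  T  F  |  F
T  F  F  T  T  |  T
T  F  T  F  F  |  F
T  F  T  F  T  |  T
T  F  T  T  F  |  T
T  F  T  T  T  |  F
T  T  F  F  F  |  T
T  T  F  F  T  |  F
T  T  F  T  F  |  T
T  T  F  T  T  |  F
T  T  T  F  F  |  F
T  T  T  F  T  |  T
T  T  T  T  F  |  F
T  T  T  T  T  |  T
The formula is true on 16 of the 32 rows.

16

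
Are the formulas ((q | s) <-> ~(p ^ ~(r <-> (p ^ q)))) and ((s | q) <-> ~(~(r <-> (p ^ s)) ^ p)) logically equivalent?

p | q | r | s || φ | ψ
1 | 1 | 1 | 1 || 1 | 1
1 | 1 | 1 | 0 || 1 | 0
1 | 1 | 0 | 1 || 0 | 0
1 | 1 | 0 | 0 || 0 | 1
1 | 0 | 1 | 1 || 0 | 1
1 | 0 | 1 | 0 || 1 | 1
1 | 0 | 0 | 1 || 1 | 0
1 | 0 | 0 | 0 || 0 | 0
0 | 1 | 1 | 1 || 1 | 1
0 | 1 | 1 | 0 || 1 | 0
0 | 1 | 0 | 1 || 0 | 0
0 | 1 | 0 | 0 || 0 | 1
0 | 0 | 1 | 1 || 0 | 1
0 | 0 | 1 | 0 || 1 | 1
0 | 0 | 0 | 1 || 1 | 0
0 | 0 | 0 | 0 || 0 | 0
The columns differ at p=1, q=1, r=1, s=0 (φ=1, ψ=0), so they are not equivalent.

not equivalent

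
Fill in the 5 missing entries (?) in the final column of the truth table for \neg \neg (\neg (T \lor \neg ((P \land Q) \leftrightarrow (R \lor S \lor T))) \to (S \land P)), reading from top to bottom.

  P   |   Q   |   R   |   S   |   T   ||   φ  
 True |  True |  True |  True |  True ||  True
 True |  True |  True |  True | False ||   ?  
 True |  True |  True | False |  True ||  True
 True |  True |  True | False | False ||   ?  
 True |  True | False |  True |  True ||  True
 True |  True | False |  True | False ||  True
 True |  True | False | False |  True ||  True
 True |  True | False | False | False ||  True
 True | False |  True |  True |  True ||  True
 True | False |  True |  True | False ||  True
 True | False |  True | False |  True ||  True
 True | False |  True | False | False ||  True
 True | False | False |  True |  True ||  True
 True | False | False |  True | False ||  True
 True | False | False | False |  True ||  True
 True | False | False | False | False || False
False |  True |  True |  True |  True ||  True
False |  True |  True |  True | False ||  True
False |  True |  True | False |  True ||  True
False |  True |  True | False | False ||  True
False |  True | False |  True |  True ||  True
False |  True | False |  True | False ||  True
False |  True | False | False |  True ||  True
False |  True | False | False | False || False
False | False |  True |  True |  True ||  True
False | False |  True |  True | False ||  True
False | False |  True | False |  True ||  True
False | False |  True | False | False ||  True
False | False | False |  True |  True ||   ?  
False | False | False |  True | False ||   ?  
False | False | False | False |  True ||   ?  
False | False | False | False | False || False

Row 2: (\neg (T \lor \neg ((P \land Q) \leftrightarrow (R \lor S \lor T))) \to (S \land P)) = True, \neg (\neg (T \lor \neg ((P \land Q) \leftrightarrow (R \lor S \lor T))) \to (S \land P)) = False, so the formula = True.
Row 4: (\neg (T \lor \neg ((P \land Q) \leftrightarrow (R \lor S \lor T))) \to (S \land P)) = False, \neg (\neg (T \lor \neg ((P \land Q) \leftrightarrow (R \lor S \lor T))) \to (S \land P)) = True, so the formula = False.
Row 29: (\neg (T \lor \neg ((P \land Q) \leftrightarrow (R \lor S \lor T))) \to (S \land P)) = True, \neg (\neg (T \lor \neg ((P \land Q) \leftrightarrow (R \lor S \lor T))) \to (S \land P)) = False, so the formula = True.
Row 30: (\neg (T \lor \neg ((P \land Q) \leftrightarrow (R \lor S \lor T))) \to (S \land P)) = True, \neg (\neg (T \lor \neg ((P \land Q) \leftrightarrow (R \lor S \lor T))) \to (S \land P)) = False, so the formula = True.
Row 31: (\neg (T \lor \neg ((P \land Q) \leftrightarrow (R \lor S \lor T))) \to (S \land P)) = True, \neg (\neg (T \lor \neg ((P \land Q) \leftrightarrow (R \lor S \lor T))) \to (S \land P)) = False, so the formula = True.

True, False, True, True, True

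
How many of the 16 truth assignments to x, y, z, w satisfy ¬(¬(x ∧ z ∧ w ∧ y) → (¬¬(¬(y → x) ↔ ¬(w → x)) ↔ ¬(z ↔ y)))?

7

x  y  z  w  |  φ
1  1  1  1  |  0
1  1  1  0  |  1
1  1  0  1  |  0
1  1  0  0  |  0
1  0  1  1  |  0
1  0  1  0  |  0
1  0  0  1  |  1
1  0  0  0  |  1
0  1  1  1  |  1
0  1  1  0  |  0
0  1  0  1  |  0
0  1  0  0  |  1
0  0  1  1  |  1
0  0  1  0  |  0
0  0  0  1  |  0
0  0  0  0  |  1
The formula is true on 7 of the 16 rows.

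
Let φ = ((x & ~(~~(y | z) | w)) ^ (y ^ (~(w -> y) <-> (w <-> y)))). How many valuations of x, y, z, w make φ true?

5

  x      y      z      w       (y | z)  ~(y | z)  ~~(y | z)  (~~(y | z) | w)  ~(~~(y | z) | w)  (x & ~(~~(y | z) | w))  (w -> y)  ~(w -> y)  (w <-> y)  (~(w -> y) <-> (w <-> y))    φ  
 True   True   True   True       True    False       True          True            False                False             True      False       True              False             True
 True   True   True  False       True    False       True          True            False                False             True      False      False               True            False
 True   True  False   True       True    False       True          True            False                False             True      False       True              False             True
 True   True  False  False       True    False       True          True            False                False             True      False      False               True            False
 True  False   True   True       True    False       True          True            False                False            False       True      False              False            False
 True  False   True  False       True    False       True          True            False                False             True      False       True              False            False
 True  False  False   True      False     True      False          True            False                False            False       True      False              False            False
 True  False  False  False      False     True      False         False             True                 True             True      False       True              False             True
False   True   True   True       True    False       True          True            False                False             True      False       True              False             True
False   True   True  False       True    False       True          True            False                False             True      False      False               True            False
False   True  False   True       True    False       True          True            False                False             True      False       True              False             True
False   True  False  False       True    False       True          True            False                False             True      False      False               True            False
False  False   True   True       True    False       True          True            False                False            False       True      False              False            False
False  False   True  False       True    False       True          True            False                False             True      False       True              False            False
False  False  False   True      False     True      False          True            False                False            False       True      False              False            False
False  False  False  False      False     True      False         False             True                False             True      False       True              False            False
The formula is true on 5 of the 16 rows.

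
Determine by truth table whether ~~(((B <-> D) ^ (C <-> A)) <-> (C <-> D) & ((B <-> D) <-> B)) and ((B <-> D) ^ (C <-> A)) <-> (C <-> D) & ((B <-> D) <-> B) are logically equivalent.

equivalent

A  B  C  D  |  φ  ψ
F  F  F  F  |  T  T
F  F  F  T  |  F  F
F  F  T  F  |  F  F
F  F  T  T  |  F  F
F  T  F  F  |  F  F
F  T  F  T  |  T  T
F  T  T  F  |  T  T
F  T  T  T  |  T  T
T  F  F  F  |  F  F
T  F  F  T  |  T  T
T  F  T  F  |  T  T
T  F  T  T  |  T  T
T  T  F  F  |  T  T
T  T  F  T  |  F  F
T  T  T  F  |  F  F
T  T  T  T  |  F  F
The columns for φ and ψ agree on every row, so they are logically equivalent.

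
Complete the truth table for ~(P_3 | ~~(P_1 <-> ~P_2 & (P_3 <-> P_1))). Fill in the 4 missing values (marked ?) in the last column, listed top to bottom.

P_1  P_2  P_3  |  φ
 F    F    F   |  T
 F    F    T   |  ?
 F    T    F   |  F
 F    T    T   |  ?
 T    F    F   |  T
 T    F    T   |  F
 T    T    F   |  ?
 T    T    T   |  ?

Row P_1=F, P_2=F, P_3=T: ~~(P_1 <-> ~P_2 & (P_3 <-> P_1)) = T, (P_3 | ~~(P_1 <-> ~P_2 & (P_3 <-> P_1))) = T, so the formula = F.
Row P_1=F, P_2=T, P_3=T: ~~(P_1 <-> ~P_2 & (P_3 <-> P_1)) = T, (P_3 | ~~(P_1 <-> ~P_2 & (P_3 <-> P_1))) = T, so the formula = F.
Row P_1=T, P_2=T, P_3=F: ~~(P_1 <-> ~P_2 & (P_3 <-> P_1)) = F, (P_3 | ~~(P_1 <-> ~P_2 & (P_3 <-> P_1))) = F, so the formula = T.
Row P_1=T, P_2=T, P_3=T: ~~(P_1 <-> ~P_2 & (P_3 <-> P_1)) = F, (P_3 | ~~(P_1 <-> ~P_2 & (P_3 <-> P_1))) = T, so the formula = F.

F, F, T, F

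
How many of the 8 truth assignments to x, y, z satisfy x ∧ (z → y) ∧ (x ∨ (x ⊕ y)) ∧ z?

x | y | z | φ
- | - | - | -
1 | 1 | 1 | 1
1 | 1 | 0 | 0
1 | 0 | 1 | 0
1 | 0 | 0 | 0
0 | 1 | 1 | 0
0 | 1 | 0 | 0
0 | 0 | 1 | 0
0 | 0 | 0 | 0
The formula is true on 1 of the 8 rows.

1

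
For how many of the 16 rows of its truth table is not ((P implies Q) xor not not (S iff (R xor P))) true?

P  Q  R  S  |  φ
T  T  T  T  |  F
T  T  T  F  |  T
T  T  F  T  |  T
T  T  F  F  |  F
T  F  T  T  |  T
T  F  T  F  |  F
T  F  F  T  |  F
T  F  F  F  |  T
F  T  T  T  |  T
F  T  T  F  |  F
F  T  F  T  |  F
F  T  F  F  |  T
F  F  T  T  |  T
F  F  T  F  |  F
F  F  F  T  |  F
F  F  F  F  |  T
The formula is true on 8 of the 16 rows.

8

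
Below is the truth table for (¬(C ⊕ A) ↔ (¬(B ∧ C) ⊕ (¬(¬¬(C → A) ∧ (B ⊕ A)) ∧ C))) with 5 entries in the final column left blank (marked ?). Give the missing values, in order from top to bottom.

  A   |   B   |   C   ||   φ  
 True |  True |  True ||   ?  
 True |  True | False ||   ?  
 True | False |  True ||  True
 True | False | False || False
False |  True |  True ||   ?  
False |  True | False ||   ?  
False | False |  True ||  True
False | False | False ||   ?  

True, False, False, True, True

Row A=True, B=True, C=True: ¬(C ⊕ A) = True, (¬(B ∧ C) ⊕ (¬(¬¬(C → A) ∧ (B ⊕ A)) ∧ C)) = True, so the formula = True.
Row A=True, B=True, C=False: ¬(C ⊕ A) = False, (¬(B ∧ C) ⊕ (¬(¬¬(C → A) ∧ (B ⊕ A)) ∧ C)) = True, so the formula = False.
Row A=False, B=True, C=True: ¬(C ⊕ A) = False, (¬(B ∧ C) ⊕ (¬(¬¬(C → A) ∧ (B ⊕ A)) ∧ C)) = True, so the formula = False.
Row A=False, B=True, C=False: ¬(C ⊕ A) = True, (¬(B ∧ C) ⊕ (¬(¬¬(C → A) ∧ (B ⊕ A)) ∧ C)) = True, so the formula = True.
Row A=False, B=False, C=False: ¬(C ⊕ A) = True, (¬(B ∧ C) ⊕ (¬(¬¬(C → A) ∧ (B ⊕ A)) ∧ C)) = True, so the formula = True.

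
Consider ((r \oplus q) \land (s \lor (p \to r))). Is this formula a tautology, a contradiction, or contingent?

contingent

  p   |   q   |   r   |   s   | (r \oplus q) | (p \to r) | (s \lor (p \to r)) |   φ  
----- | ----- | ----- | ----- | ------------ | --------- | ------------------ | -----
False | False | False | False |    False     |    True   |        True        | False
False | False | False |  True |    False     |    True   |        True        | False
False | False |  True | False |     True     |    True   |        True        |  True
False | False |  True |  True |     True     |    True   |        True        |  True
False |  True | False | False |     True     |    True   |        True        |  True
False |  True | False |  True |     True     |    True   |        True        |  True
False |  True |  True | False |    False     |    True   |        True        | False
False |  True |  True |  True |    False     |    True   |        True        | False
 True | False | False | False |    False     |   False   |       False        | False
 True | False | False |  True |    False     |   False   |        True        | False
 True | False |  True | False |     True     |    True   |        True        |  True
 True | False |  True |  True |     True     |    True   |        True        |  True
 True |  True | False | False |     True     |   False   |       False        | False
 True |  True | False |  True |     True     |   False   |        True        |  True
 True |  True |  True | False |    False     |    True   |        True        | False
 True |  True |  True |  True |    False     |    True   |        True        | False
7 of 16 rows are True, so the formula is contingent.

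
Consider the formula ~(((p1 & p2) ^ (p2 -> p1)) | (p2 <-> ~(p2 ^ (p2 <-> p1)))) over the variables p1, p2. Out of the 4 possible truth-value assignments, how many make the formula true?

1

  p1  |   p2  |   φ  
----- | ----- | -----
 True |  True | False
 True | False | False
False |  True |  True
False | False | False
The formula is true on 1 of the 4 rows.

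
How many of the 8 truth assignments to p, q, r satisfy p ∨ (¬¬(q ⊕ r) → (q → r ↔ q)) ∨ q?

7

p | q | r | (q ⊕ r) | ¬(q ⊕ r) | ¬¬(q ⊕ r) | (q → r) | ((q → r) ↔ q) | (¬¬(q ⊕ r) → ((q → r) ↔ q)) | φ
- | - | - | ------- | -------- | --------- | ------- | ------------- | --------------------------- | -
T | T | T |    F    |    T     |     F     |    T    |       T       |              T              | T
T | T | F |    T    |    F     |     T     |    F    |       F       |              F              | T
T | F | T |    T    |    F     |     T     |    T    |       F       |              F              | T
T | F | F |    F    |    T     |     F     |    T    |       F       |              T              | T
F | T | T |    F    |    T     |     F     |    T    |       T       |              T              | T
F | T | F |    T    |    F     |     T     |    F    |       F       |              F              | T
F | F | T |    T    |    F     |     T     |    T    |       F       |              F              | F
F | F | F |    F    |    T     |     F     |    T    |       F       |              T              | T
The formula is true on 7 of the 8 rows.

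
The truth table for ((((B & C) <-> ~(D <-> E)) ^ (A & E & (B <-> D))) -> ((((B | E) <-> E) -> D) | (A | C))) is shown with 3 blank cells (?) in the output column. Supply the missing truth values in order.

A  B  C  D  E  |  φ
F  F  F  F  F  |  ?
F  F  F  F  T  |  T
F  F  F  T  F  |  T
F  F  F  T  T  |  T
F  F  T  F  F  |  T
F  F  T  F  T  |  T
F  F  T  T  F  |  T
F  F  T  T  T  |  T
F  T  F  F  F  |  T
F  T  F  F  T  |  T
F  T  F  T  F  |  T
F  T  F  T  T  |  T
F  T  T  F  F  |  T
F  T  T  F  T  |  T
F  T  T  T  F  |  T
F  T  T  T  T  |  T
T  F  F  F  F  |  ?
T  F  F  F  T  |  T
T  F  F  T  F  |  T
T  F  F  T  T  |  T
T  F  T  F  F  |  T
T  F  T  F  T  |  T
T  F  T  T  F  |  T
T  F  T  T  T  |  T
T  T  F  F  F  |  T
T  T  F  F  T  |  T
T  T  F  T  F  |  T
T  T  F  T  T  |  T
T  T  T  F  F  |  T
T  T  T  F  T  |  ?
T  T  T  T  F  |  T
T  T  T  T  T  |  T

Row A=F, B=F, C=F, D=F, E=F: (((B & C) <-> ~(D <-> E)) ^ (A & E & (B <-> D))) = T, ((((B | E) <-> E) -> D) | (A | C)) = F, so the formula = F.
Row A=T, B=F, C=F, D=F, E=F: (((B & C) <-> ~(D <-> E)) ^ (A & E & (B <-> D))) = T, ((((B | E) <-> E) -> D) | (A | C)) = T, so the formula = T.
Row A=T, B=T, C=T, D=F, E=T: (((B & C) <-> ~(D <-> E)) ^ (A & E & (B <-> D))) = T, ((((B | E) <-> E) -> D) | (A | C)) = T, so the formula = T.

F, T, T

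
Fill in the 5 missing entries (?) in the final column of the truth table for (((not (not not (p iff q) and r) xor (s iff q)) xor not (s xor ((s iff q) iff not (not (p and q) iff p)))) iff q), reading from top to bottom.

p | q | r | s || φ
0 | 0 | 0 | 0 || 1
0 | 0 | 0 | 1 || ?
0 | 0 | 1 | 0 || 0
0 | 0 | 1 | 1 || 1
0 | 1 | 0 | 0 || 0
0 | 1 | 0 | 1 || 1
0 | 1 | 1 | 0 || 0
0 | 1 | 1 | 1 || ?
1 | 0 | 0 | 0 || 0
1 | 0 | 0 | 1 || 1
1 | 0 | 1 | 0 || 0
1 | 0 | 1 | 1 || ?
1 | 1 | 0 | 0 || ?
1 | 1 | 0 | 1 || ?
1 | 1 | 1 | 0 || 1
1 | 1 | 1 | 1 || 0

Row p=0, q=0, r=0, s=1: ((not (not not (p iff q) and r) xor (s iff q)) xor not (s xor ((s iff q) iff not (not (p and q) iff p)))) = 1, so the formula = 0.
Row p=0, q=1, r=1, s=1: ((not (not not (p iff q) and r) xor (s iff q)) xor not (s xor ((s iff q) iff not (not (p and q) iff p)))) = 1, so the formula = 1.
Row p=1, q=0, r=1, s=1: ((not (not not (p iff q) and r) xor (s iff q)) xor not (s xor ((s iff q) iff not (not (p and q) iff p)))) = 0, so the formula = 1.
Row p=1, q=1, r=0, s=0: ((not (not not (p iff q) and r) xor (s iff q)) xor not (s xor ((s iff q) iff not (not (p and q) iff p)))) = 0, so the formula = 0.
Row p=1, q=1, r=0, s=1: ((not (not not (p iff q) and r) xor (s iff q)) xor not (s xor ((s iff q) iff not (not (p and q) iff p)))) = 1, so the formula = 1.

0, 1, 1, 0, 1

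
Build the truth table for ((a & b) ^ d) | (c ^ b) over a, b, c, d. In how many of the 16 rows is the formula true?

12

a  b  c  d     (((a & b) ^ d) | (c ^ b))
T  T  T  T                 F            
T  T  T  F                 T            
T  T  F  T                 T            
T  T  F  F                 T            
T  F  T  T                 T            
T  F  T  F                 T            
T  F  F  T                 T            
T  F  F  F                 F            
F  T  T  T                 T            
F  T  T  F                 F            
F  T  F  T                 T            
F  T  F  F                 T            
F  F  T  T                 T            
F  F  T  F                 T            
F  F  F  T                 T            
F  F  F  F                 F            
The formula is true on 12 of the 16 rows.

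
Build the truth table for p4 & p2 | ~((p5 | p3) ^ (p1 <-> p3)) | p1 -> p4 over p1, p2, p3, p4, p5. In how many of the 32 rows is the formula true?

p1 | p2 | p3 | p4 | p5 || φ
T  | T  | T  | T  | T  || T
T  | T  | T  | T  | F  || T
T  | T  | T  | F  | T  || F
T  | T  | T  | F  | F  || F
T  | T  | F  | T  | T  || T
T  | T  | F  | T  | F  || T
T  | T  | F  | F  | T  || F
T  | T  | F  | F  | F  || F
T  | F  | T  | T  | T  || T
T  | F  | T  | T  | F  || T
T  | F  | T  | F  | T  || F
T  | F  | T  | F  | F  || F
T  | F  | F  | T  | T  || T
T  | F  | F  | T  | F  || T
T  | F  | F  | F  | T  || F
T  | F  | F  | F  | F  || F
F  | T  | T  | T  | T  || T
F  | T  | T  | T  | F  || T
F  | T  | T  | F  | T  || T
F  | T  | T  | F  | F  || T
F  | T  | F  | T  | T  || T
F  | T  | F  | T  | F  || T
F  | T  | F  | F  | T  || F
F  | T  | F  | F  | F  || T
F  | F  | T  | T  | T  || T
F  | F  | T  | T  | F  || T
F  | F  | T  | F  | T  || T
F  | F  | T  | F  | F  || T
F  | F  | F  | T  | T  || T
F  | F  | F  | T  | F  || T
F  | F  | F  | F  | T  || F
F  | F  | F  | F  | F  || T
The formula is true on 22 of the 32 rows.

22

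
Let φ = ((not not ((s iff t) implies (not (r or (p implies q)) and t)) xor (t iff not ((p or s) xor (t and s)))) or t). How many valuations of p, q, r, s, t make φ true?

20

p | q | r | s | t || φ
F | F | F | F | F || F
F | F | F | F | T || T
F | F | F | T | F || F
F | F | F | T | T || T
F | F | T | F | F || F
F | F | T | F | T || T
F | F | T | T | F || F
F | F | T | T | T || T
F | T | F | F | F || F
F | T | F | F | T || T
F | T | F | T | F || F
F | T | F | T | T || T
F | T | T | F | F || F
F | T | T | F | T || T
F | T | T | T | F || F
F | T | T | T | T || T
T | F | F | F | F || T
T | F | F | F | T || T
T | F | F | T | F || F
T | F | F | T | T || T
T | F | T | F | F || T
T | F | T | F | T || T
T | F | T | T | F || F
T | F | T | T | T || T
T | T | F | F | F || T
T | T | F | F | T || T
T | T | F | T | F || F
T | T | F | T | T || T
T | T | T | F | F || T
T | T | T | F | T || T
T | T | T | T | F || F
T | T | T | T | T || T
The formula is true on 20 of the 32 rows.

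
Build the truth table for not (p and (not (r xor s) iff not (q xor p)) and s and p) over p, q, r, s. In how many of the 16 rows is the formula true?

p | q | r | s | φ
- | - | - | - | -
F | F | F | F | T
F | F | F | T | T
F | F | T | F | T
F | F | T | T | T
F | T | F | F | T
F | T | F | T | T
F | T | T | F | T
F | T | T | T | T
T | F | F | F | T
T | F | F | T | F
T | F | T | F | T
T | F | T | T | T
T | T | F | F | T
T | T | F | T | T
T | T | T | F | T
T | T | T | T | F
The formula is true on 14 of the 16 rows.

14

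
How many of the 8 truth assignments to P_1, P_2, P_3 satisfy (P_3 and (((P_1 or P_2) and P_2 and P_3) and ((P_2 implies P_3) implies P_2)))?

2

 P_1  |  P_2  |  P_3  || (P_1 or P_2) | (P_2 implies P_3) |   φ  
False | False | False ||    False     |        True       | False
False | False |  True ||    False     |        True       | False
False |  True | False ||     True     |       False       | False
False |  True |  True ||     True     |        True       |  True
 True | False | False ||     True     |        True       | False
 True | False |  True ||     True     |        True       | False
 True |  True | False ||     True     |       False       | False
 True |  True |  True ||     True     |        True       |  True
The formula is true on 2 of the 8 rows.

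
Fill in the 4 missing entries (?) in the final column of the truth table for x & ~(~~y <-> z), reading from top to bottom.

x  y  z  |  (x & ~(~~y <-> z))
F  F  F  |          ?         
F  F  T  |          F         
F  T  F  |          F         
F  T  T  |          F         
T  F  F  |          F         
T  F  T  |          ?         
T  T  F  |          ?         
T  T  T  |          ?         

Row x=F, y=F, z=F: ~(~~y <-> z) = F, so (x & ~(~~y <-> z)) = F.
Row x=T, y=F, z=T: ~(~~y <-> z) = T, so (x & ~(~~y <-> z)) = T.
Row x=T, y=T, z=F: ~(~~y <-> z) = T, so (x & ~(~~y <-> z)) = T.
Row x=T, y=T, z=T: ~(~~y <-> z) = F, so (x & ~(~~y <-> z)) = F.

F, T, T, F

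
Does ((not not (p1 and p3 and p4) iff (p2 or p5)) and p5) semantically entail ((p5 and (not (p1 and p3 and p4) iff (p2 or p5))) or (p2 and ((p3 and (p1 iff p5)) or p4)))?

p1  p2  p3  p4  p5  |  φ  ψ
T   T   T   T   T   |  T  T
T   T   T   T   F   |  F  T
T   T   T   F   T   |  F  T
T   T   T   F   F   |  F  F
T   T   F   T   T   |  F  T
T   T   F   T   F   |  F  T
T   T   F   F   T   |  F  T
T   T   F   F   F   |  F  F
T   F   T   T   T   |  T  F
T   F   T   T   F   |  F  F
T   F   T   F   T   |  F  T
T   F   T   F   F   |  F  F
T   F   F   T   T   |  F  T
T   F   F   T   F   |  F  F
T   F   F   F   T   |  F  T
T   F   F   F   F   |  F  F
F   T   T   T   T   |  F  T
F   T   T   T   F   |  F  T
F   T   T   F   T   |  F  T
F   T   T   F   F   |  F  T
F   T   F   T   T   |  F  T
F   T   F   T   F   |  F  T
F   T   F   F   T   |  F  T
F   T   F   F   F   |  F  F
F   F   T   T   T   |  F  T
F   F   T   T   F   |  F  F
F   F   T   F   T   |  F  T
F   F   T   F   F   |  F  F
F   F   F   T   T   |  F  T
F   F   F   T   F   |  F  F
F   F   F   F   T   |  F  T
F   F   F   F   F   |  F  F
At p1=T, p2=F, p3=T, p4=T, p5=T we have φ true but ψ false, so φ does not entail ψ.

no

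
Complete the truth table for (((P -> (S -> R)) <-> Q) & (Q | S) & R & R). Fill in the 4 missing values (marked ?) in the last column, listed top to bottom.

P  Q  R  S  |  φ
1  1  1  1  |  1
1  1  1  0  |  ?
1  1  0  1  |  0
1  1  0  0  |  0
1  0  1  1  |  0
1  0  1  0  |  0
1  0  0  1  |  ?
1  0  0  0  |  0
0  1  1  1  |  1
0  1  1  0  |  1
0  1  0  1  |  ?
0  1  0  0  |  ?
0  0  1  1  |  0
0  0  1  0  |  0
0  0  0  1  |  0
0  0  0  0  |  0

1, 0, 0, 0

Row P=1, Q=1, R=1, S=0: ((P -> (S -> R)) <-> Q) = 1, (Q | S) = 1, so the formula = 1.
Row P=1, Q=0, R=0, S=1: ((P -> (S -> R)) <-> Q) = 1, (Q | S) = 1, so the formula = 0.
Row P=0, Q=1, R=0, S=1: ((P -> (S -> R)) <-> Q) = 1, (Q | S) = 1, so the formula = 0.
Row P=0, Q=1, R=0, S=0: ((P -> (S -> R)) <-> Q) = 1, (Q | S) = 1, so the formula = 0.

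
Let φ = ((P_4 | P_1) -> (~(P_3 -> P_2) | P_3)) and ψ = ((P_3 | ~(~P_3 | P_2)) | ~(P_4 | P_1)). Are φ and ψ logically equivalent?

P_1 | P_2 | P_3 | P_4 | φ | ψ
--- | --- | --- | --- | - | -
 T  |  T  |  T  |  T  | T | T
 T  |  T  |  T  |  F  | T | T
 T  |  T  |  F  |  T  | F | F
 T  |  T  |  F  |  F  | F | F
 T  |  F  |  T  |  T  | T | T
 T  |  F  |  T  |  F  | T | T
 T  |  F  |  F  |  T  | F | F
 T  |  F  |  F  |  F  | F | F
 F  |  T  |  T  |  T  | T | T
 F  |  T  |  T  |  F  | T | T
 F  |  T  |  F  |  T  | F | F
 F  |  T  |  F  |  F  | T | T
 F  |  F  |  T  |  T  | T | T
 F  |  F  |  T  |  F  | T | T
 F  |  F  |  F  |  T  | F | F
 F  |  F  |  F  |  F  | T | T
The columns for φ and ψ agree on every row, so they are logically equivalent.

equivalent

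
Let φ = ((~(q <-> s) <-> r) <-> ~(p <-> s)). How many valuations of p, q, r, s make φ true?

8

  p   |   q   |   r   |   s   | (q <-> s) | ~(q <-> s) | (~(q <-> s) <-> r) | (p <-> s) | ~(p <-> s) |   φ  
----- | ----- | ----- | ----- | --------- | ---------- | ------------------ | --------- | ---------- | -----
 True |  True |  True |  True |    True   |   False    |       False        |    True   |   False    |  True
 True |  True |  True | False |   False   |    True    |        True        |   False   |    True    |  True
 True |  True | False |  True |    True   |   False    |        True        |    True   |   False    | False
 True |  True | False | False |   False   |    True    |       False        |   False   |    True    | False
 True | False |  True |  True |   False   |    True    |        True        |    True   |   False    | False
 True | False |  True | False |    True   |   False    |       False        |   False   |    True    | False
 True | False | False |  True |   False   |    True    |       False        |    True   |   False    |  True
 True | False | False | False |    True   |   False    |        True        |   False   |    True    |  True
False |  True |  True |  True |    True   |   False    |       False        |   False   |    True    | False
False |  True |  True | False |   False   |    True    |        True        |    True   |   False    | False
False |  True | False |  True |    True   |   False    |        True        |   False   |    True    |  True
False |  True | False | False |   False   |    True    |       False        |    True   |   False    |  True
False | False |  True |  True |   False   |    True    |        True        |   False   |    True    |  True
False | False |  True | False |    True   |   False    |       False        |    True   |   False    |  True
False | False | False |  True |   False   |    True    |       False        |   False   |    True    | False
False | False | False | False |    True   |   False    |        True        |    True   |   False    | False
The formula is true on 8 of the 16 rows.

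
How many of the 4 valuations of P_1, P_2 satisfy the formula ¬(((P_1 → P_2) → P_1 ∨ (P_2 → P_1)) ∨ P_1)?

P_1 | P_2 || φ
 T  |  T  || F
 T  |  F  || F
 F  |  T  || T
 F  |  F  || F
The formula is true on 1 of the 4 rows.

1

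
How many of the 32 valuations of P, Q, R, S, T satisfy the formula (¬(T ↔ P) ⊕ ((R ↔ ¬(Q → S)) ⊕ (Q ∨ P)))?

P | Q | R | S | T || φ
T | T | T | T | T || T
T | T | T | T | F || F
T | T | T | F | T || F
T | T | T | F | F || T
T | T | F | T | T || F
T | T | F | T | F || T
T | T | F | F | T || T
T | T | F | F | F || F
T | F | T | T | T || T
T | F | T | T | F || F
T | F | T | F | T || T
T | F | T | F | F || F
T | F | F | T | T || F
T | F | F | T | F || T
T | F | F | F | T || F
T | F | F | F | F || T
F | T | T | T | T || F
F | T | T | T | F || T
F | T | T | F | T || T
F | T | T | F | F || F
F | T | F | T | T || T
F | T | F | T | F || F
F | T | F | F | T || F
F | T | F | F | F || T
F | F | T | T | T || T
F | F | T | T | F || F
F | F | T | F | T || T
F | F | T | F | F || F
F | F | F | T | T || F
F | F | F | T | F || T
F | F | F | F | T || F
F | F | F | F | F || T
The formula is true on 16 of the 32 rows.

16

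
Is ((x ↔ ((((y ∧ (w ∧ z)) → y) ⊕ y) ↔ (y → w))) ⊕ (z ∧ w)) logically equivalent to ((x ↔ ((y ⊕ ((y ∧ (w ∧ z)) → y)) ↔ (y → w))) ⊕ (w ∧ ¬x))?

x | y | z | w || φ | ψ
T | T | T | T || T | F
T | T | T | F || T | T
T | T | F | T || F | F
T | T | F | F || T | T
T | F | T | T || F | T
T | F | T | F || T | T
T | F | F | T || T | T
T | F | F | F || T | T
F | T | T | T || F | F
F | T | T | F || F | F
F | T | F | T || T | F
F | T | F | F || F | F
F | F | T | T || T | T
F | F | T | F || F | F
F | F | F | T || F | T
F | F | F | F || F | F
The columns differ at x=T, y=T, z=T, w=T (φ=T, ψ=F), so they are not equivalent.

not equivalent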